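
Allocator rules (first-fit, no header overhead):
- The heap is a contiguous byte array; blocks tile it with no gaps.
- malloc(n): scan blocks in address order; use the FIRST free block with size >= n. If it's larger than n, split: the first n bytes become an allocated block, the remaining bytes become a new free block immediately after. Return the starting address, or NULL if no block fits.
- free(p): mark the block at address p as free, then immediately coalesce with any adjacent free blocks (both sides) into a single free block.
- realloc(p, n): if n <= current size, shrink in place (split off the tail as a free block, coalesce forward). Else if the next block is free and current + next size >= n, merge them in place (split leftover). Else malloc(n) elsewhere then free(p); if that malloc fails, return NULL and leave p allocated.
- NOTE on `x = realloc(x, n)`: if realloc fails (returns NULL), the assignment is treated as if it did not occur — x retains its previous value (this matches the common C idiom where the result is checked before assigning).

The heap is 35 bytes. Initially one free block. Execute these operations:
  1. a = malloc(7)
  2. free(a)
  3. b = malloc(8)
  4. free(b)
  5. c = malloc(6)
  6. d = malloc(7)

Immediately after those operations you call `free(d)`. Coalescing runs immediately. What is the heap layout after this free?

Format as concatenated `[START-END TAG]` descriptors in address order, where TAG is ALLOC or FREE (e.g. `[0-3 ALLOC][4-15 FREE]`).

Answer: [0-5 ALLOC][6-34 FREE]

Derivation:
Op 1: a = malloc(7) -> a = 0; heap: [0-6 ALLOC][7-34 FREE]
Op 2: free(a) -> (freed a); heap: [0-34 FREE]
Op 3: b = malloc(8) -> b = 0; heap: [0-7 ALLOC][8-34 FREE]
Op 4: free(b) -> (freed b); heap: [0-34 FREE]
Op 5: c = malloc(6) -> c = 0; heap: [0-5 ALLOC][6-34 FREE]
Op 6: d = malloc(7) -> d = 6; heap: [0-5 ALLOC][6-12 ALLOC][13-34 FREE]
free(d): d = 6 -> block [6-12 ALLOC]; mark free, coalesce with adjacent free neighbors -> [0-5 ALLOC][6-34 FREE]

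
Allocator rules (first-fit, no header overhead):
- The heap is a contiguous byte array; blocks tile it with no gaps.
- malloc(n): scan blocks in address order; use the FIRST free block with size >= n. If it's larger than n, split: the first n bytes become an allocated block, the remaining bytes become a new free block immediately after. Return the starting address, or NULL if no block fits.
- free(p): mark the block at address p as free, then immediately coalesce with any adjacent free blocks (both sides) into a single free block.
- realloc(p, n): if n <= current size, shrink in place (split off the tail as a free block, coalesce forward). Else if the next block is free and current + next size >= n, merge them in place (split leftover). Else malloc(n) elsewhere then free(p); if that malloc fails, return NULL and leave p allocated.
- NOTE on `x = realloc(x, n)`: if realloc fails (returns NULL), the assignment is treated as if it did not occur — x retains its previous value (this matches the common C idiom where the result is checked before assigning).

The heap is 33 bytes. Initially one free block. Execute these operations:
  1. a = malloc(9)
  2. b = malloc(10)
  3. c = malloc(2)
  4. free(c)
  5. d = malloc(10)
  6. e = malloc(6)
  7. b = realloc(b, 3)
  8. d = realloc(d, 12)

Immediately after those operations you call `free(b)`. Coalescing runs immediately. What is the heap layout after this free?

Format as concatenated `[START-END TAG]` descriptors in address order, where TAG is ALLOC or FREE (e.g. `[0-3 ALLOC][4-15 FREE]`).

Op 1: a = malloc(9) -> a = 0; heap: [0-8 ALLOC][9-32 FREE]
Op 2: b = malloc(10) -> b = 9; heap: [0-8 ALLOC][9-18 ALLOC][19-32 FREE]
Op 3: c = malloc(2) -> c = 19; heap: [0-8 ALLOC][9-18 ALLOC][19-20 ALLOC][21-32 FREE]
Op 4: free(c) -> (freed c); heap: [0-8 ALLOC][9-18 ALLOC][19-32 FREE]
Op 5: d = malloc(10) -> d = 19; heap: [0-8 ALLOC][9-18 ALLOC][19-28 ALLOC][29-32 FREE]
Op 6: e = malloc(6) -> e = NULL; heap: [0-8 ALLOC][9-18 ALLOC][19-28 ALLOC][29-32 FREE]
Op 7: b = realloc(b, 3) -> b = 9; heap: [0-8 ALLOC][9-11 ALLOC][12-18 FREE][19-28 ALLOC][29-32 FREE]
Op 8: d = realloc(d, 12) -> d = 19; heap: [0-8 ALLOC][9-11 ALLOC][12-18 FREE][19-30 ALLOC][31-32 FREE]
free(b): b = 9 -> block [9-11 ALLOC]; mark free, coalesce with adjacent free neighbors -> [0-8 ALLOC][9-18 FREE][19-30 ALLOC][31-32 FREE]

Answer: [0-8 ALLOC][9-18 FREE][19-30 ALLOC][31-32 FREE]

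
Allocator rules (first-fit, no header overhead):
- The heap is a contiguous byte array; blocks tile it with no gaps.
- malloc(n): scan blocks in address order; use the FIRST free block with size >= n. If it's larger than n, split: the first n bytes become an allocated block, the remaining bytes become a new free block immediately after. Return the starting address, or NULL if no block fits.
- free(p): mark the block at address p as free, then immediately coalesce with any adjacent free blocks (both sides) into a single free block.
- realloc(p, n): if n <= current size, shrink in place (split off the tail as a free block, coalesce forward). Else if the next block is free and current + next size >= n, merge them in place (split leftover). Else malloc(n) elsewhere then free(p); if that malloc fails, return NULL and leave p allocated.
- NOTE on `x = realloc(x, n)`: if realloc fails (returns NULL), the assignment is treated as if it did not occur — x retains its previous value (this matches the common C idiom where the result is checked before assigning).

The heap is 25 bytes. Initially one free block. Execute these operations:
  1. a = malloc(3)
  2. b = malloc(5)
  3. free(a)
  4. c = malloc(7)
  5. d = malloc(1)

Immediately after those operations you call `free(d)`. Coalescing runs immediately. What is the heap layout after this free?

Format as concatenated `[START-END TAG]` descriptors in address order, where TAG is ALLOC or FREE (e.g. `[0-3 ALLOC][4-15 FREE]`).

Op 1: a = malloc(3) -> a = 0; heap: [0-2 ALLOC][3-24 FREE]
Op 2: b = malloc(5) -> b = 3; heap: [0-2 ALLOC][3-7 ALLOC][8-24 FREE]
Op 3: free(a) -> (freed a); heap: [0-2 FREE][3-7 ALLOC][8-24 FREE]
Op 4: c = malloc(7) -> c = 8; heap: [0-2 FREE][3-7 ALLOC][8-14 ALLOC][15-24 FREE]
Op 5: d = malloc(1) -> d = 0; heap: [0-0 ALLOC][1-2 FREE][3-7 ALLOC][8-14 ALLOC][15-24 FREE]
free(d): d = 0 -> block [0-0 ALLOC]; mark free, coalesce with adjacent free neighbors -> [0-2 FREE][3-7 ALLOC][8-14 ALLOC][15-24 FREE]

Answer: [0-2 FREE][3-7 ALLOC][8-14 ALLOC][15-24 FREE]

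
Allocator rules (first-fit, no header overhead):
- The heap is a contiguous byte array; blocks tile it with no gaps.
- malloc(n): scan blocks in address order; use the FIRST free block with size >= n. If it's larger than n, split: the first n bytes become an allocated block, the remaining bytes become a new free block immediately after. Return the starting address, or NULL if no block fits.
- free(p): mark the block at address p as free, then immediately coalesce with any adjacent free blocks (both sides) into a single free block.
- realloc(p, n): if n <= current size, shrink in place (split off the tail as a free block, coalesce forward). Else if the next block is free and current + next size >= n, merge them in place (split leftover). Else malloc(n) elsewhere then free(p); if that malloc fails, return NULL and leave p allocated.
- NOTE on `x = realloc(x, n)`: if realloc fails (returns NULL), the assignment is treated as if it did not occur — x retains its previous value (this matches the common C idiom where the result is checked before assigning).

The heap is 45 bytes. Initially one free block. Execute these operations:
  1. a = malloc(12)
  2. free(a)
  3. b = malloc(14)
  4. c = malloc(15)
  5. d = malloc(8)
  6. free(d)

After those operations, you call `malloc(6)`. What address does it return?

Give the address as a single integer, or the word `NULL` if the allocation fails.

Op 1: a = malloc(12) -> a = 0; heap: [0-11 ALLOC][12-44 FREE]
Op 2: free(a) -> (freed a); heap: [0-44 FREE]
Op 3: b = malloc(14) -> b = 0; heap: [0-13 ALLOC][14-44 FREE]
Op 4: c = malloc(15) -> c = 14; heap: [0-13 ALLOC][14-28 ALLOC][29-44 FREE]
Op 5: d = malloc(8) -> d = 29; heap: [0-13 ALLOC][14-28 ALLOC][29-36 ALLOC][37-44 FREE]
Op 6: free(d) -> (freed d); heap: [0-13 ALLOC][14-28 ALLOC][29-44 FREE]
malloc(6): first-fit scan over [0-13 ALLOC][14-28 ALLOC][29-44 FREE] -> 29

Answer: 29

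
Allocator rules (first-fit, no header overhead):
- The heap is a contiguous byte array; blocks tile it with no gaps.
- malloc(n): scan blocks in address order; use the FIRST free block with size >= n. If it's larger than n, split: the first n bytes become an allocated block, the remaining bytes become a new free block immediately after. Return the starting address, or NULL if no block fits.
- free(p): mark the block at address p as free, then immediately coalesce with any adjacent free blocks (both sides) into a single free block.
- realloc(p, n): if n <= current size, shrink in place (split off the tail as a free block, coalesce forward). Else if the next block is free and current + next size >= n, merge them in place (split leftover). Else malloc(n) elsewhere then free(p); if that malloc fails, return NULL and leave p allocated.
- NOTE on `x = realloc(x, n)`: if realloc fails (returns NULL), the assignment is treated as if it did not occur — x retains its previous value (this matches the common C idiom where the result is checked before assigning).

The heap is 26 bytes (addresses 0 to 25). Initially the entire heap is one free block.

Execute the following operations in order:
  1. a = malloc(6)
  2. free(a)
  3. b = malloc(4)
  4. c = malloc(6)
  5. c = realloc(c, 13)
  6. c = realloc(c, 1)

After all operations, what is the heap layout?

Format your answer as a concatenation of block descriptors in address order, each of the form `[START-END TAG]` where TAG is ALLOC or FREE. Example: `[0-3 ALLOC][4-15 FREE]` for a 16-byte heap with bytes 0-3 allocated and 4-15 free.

Op 1: a = malloc(6) -> a = 0; heap: [0-5 ALLOC][6-25 FREE]
Op 2: free(a) -> (freed a); heap: [0-25 FREE]
Op 3: b = malloc(4) -> b = 0; heap: [0-3 ALLOC][4-25 FREE]
Op 4: c = malloc(6) -> c = 4; heap: [0-3 ALLOC][4-9 ALLOC][10-25 FREE]
Op 5: c = realloc(c, 13) -> c = 4; heap: [0-3 ALLOC][4-16 ALLOC][17-25 FREE]
Op 6: c = realloc(c, 1) -> c = 4; heap: [0-3 ALLOC][4-4 ALLOC][5-25 FREE]

Answer: [0-3 ALLOC][4-4 ALLOC][5-25 FREE]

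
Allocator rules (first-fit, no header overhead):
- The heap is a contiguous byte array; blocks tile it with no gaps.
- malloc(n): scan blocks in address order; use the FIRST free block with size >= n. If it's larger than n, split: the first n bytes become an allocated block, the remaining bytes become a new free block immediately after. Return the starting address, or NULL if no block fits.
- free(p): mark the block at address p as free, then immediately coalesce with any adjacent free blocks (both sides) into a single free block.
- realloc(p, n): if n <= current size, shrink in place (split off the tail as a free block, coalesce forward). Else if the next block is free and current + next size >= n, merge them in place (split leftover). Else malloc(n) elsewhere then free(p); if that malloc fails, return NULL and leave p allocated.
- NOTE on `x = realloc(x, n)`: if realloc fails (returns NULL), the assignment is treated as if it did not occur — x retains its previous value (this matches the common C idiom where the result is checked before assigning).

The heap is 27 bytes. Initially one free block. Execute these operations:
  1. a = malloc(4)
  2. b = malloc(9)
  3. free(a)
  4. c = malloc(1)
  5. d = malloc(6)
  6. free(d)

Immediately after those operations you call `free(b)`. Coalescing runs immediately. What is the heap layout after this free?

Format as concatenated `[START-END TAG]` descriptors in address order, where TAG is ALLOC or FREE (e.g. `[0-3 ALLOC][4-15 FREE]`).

Op 1: a = malloc(4) -> a = 0; heap: [0-3 ALLOC][4-26 FREE]
Op 2: b = malloc(9) -> b = 4; heap: [0-3 ALLOC][4-12 ALLOC][13-26 FREE]
Op 3: free(a) -> (freed a); heap: [0-3 FREE][4-12 ALLOC][13-26 FREE]
Op 4: c = malloc(1) -> c = 0; heap: [0-0 ALLOC][1-3 FREE][4-12 ALLOC][13-26 FREE]
Op 5: d = malloc(6) -> d = 13; heap: [0-0 ALLOC][1-3 FREE][4-12 ALLOC][13-18 ALLOC][19-26 FREE]
Op 6: free(d) -> (freed d); heap: [0-0 ALLOC][1-3 FREE][4-12 ALLOC][13-26 FREE]
free(b): b = 4 -> block [4-12 ALLOC]; mark free, coalesce with adjacent free neighbors -> [0-0 ALLOC][1-26 FREE]

Answer: [0-0 ALLOC][1-26 FREE]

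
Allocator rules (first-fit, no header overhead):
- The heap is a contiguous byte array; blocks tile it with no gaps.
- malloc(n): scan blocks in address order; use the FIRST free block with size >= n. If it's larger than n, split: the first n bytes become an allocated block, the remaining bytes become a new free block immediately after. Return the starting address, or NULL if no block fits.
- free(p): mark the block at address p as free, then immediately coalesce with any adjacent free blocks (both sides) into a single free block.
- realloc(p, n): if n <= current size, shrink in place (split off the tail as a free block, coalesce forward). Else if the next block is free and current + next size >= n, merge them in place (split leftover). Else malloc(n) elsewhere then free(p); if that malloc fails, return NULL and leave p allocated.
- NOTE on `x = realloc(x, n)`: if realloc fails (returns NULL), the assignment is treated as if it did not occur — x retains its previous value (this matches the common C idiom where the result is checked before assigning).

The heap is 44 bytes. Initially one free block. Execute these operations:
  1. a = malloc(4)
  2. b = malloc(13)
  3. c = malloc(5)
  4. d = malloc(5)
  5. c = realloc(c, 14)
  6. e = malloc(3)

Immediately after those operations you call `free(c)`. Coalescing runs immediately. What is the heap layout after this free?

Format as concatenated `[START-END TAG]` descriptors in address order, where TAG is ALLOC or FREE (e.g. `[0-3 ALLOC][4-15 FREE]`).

Answer: [0-3 ALLOC][4-16 ALLOC][17-19 ALLOC][20-21 FREE][22-26 ALLOC][27-43 FREE]

Derivation:
Op 1: a = malloc(4) -> a = 0; heap: [0-3 ALLOC][4-43 FREE]
Op 2: b = malloc(13) -> b = 4; heap: [0-3 ALLOC][4-16 ALLOC][17-43 FREE]
Op 3: c = malloc(5) -> c = 17; heap: [0-3 ALLOC][4-16 ALLOC][17-21 ALLOC][22-43 FREE]
Op 4: d = malloc(5) -> d = 22; heap: [0-3 ALLOC][4-16 ALLOC][17-21 ALLOC][22-26 ALLOC][27-43 FREE]
Op 5: c = realloc(c, 14) -> c = 27; heap: [0-3 ALLOC][4-16 ALLOC][17-21 FREE][22-26 ALLOC][27-40 ALLOC][41-43 FREE]
Op 6: e = malloc(3) -> e = 17; heap: [0-3 ALLOC][4-16 ALLOC][17-19 ALLOC][20-21 FREE][22-26 ALLOC][27-40 ALLOC][41-43 FREE]
free(c): c = 27 -> block [27-40 ALLOC]; mark free, coalesce with adjacent free neighbors -> [0-3 ALLOC][4-16 ALLOC][17-19 ALLOC][20-21 FREE][22-26 ALLOC][27-43 FREE]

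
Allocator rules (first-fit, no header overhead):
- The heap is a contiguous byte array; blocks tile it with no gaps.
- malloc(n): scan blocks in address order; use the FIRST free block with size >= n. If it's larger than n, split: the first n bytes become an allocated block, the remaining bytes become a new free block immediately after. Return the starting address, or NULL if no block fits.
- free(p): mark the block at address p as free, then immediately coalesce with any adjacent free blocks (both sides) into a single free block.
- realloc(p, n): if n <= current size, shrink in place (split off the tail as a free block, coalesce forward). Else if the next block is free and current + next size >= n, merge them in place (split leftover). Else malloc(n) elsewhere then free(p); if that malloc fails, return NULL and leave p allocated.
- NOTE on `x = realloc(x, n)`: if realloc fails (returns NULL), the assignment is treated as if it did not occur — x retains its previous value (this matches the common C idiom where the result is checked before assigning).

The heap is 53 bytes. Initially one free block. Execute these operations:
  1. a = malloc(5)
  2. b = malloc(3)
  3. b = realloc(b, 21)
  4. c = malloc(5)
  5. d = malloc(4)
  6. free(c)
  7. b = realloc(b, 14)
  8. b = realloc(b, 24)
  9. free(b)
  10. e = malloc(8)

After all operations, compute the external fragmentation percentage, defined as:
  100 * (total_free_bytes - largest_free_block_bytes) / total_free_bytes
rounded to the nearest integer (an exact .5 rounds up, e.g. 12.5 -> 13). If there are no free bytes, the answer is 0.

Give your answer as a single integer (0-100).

Answer: 50

Derivation:
Op 1: a = malloc(5) -> a = 0; heap: [0-4 ALLOC][5-52 FREE]
Op 2: b = malloc(3) -> b = 5; heap: [0-4 ALLOC][5-7 ALLOC][8-52 FREE]
Op 3: b = realloc(b, 21) -> b = 5; heap: [0-4 ALLOC][5-25 ALLOC][26-52 FREE]
Op 4: c = malloc(5) -> c = 26; heap: [0-4 ALLOC][5-25 ALLOC][26-30 ALLOC][31-52 FREE]
Op 5: d = malloc(4) -> d = 31; heap: [0-4 ALLOC][5-25 ALLOC][26-30 ALLOC][31-34 ALLOC][35-52 FREE]
Op 6: free(c) -> (freed c); heap: [0-4 ALLOC][5-25 ALLOC][26-30 FREE][31-34 ALLOC][35-52 FREE]
Op 7: b = realloc(b, 14) -> b = 5; heap: [0-4 ALLOC][5-18 ALLOC][19-30 FREE][31-34 ALLOC][35-52 FREE]
Op 8: b = realloc(b, 24) -> b = 5; heap: [0-4 ALLOC][5-28 ALLOC][29-30 FREE][31-34 ALLOC][35-52 FREE]
Op 9: free(b) -> (freed b); heap: [0-4 ALLOC][5-30 FREE][31-34 ALLOC][35-52 FREE]
Op 10: e = malloc(8) -> e = 5; heap: [0-4 ALLOC][5-12 ALLOC][13-30 FREE][31-34 ALLOC][35-52 FREE]
Free blocks: [18 18] total_free=36 largest=18 -> 100*(36-18)/36 = 1800/36 = 50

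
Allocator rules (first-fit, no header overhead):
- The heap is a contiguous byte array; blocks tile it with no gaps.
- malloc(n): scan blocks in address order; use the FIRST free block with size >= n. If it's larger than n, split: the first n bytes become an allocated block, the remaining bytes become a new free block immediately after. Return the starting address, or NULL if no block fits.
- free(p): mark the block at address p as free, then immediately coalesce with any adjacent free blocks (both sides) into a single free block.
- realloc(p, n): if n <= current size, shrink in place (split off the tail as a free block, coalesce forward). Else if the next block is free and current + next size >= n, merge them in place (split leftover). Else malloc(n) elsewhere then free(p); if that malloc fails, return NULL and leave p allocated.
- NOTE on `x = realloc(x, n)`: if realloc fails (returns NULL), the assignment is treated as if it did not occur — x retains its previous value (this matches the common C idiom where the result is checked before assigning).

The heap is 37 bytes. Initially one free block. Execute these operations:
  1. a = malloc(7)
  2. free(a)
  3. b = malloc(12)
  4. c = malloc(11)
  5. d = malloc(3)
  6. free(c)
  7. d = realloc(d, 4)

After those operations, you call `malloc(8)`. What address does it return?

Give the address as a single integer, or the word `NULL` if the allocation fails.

Op 1: a = malloc(7) -> a = 0; heap: [0-6 ALLOC][7-36 FREE]
Op 2: free(a) -> (freed a); heap: [0-36 FREE]
Op 3: b = malloc(12) -> b = 0; heap: [0-11 ALLOC][12-36 FREE]
Op 4: c = malloc(11) -> c = 12; heap: [0-11 ALLOC][12-22 ALLOC][23-36 FREE]
Op 5: d = malloc(3) -> d = 23; heap: [0-11 ALLOC][12-22 ALLOC][23-25 ALLOC][26-36 FREE]
Op 6: free(c) -> (freed c); heap: [0-11 ALLOC][12-22 FREE][23-25 ALLOC][26-36 FREE]
Op 7: d = realloc(d, 4) -> d = 23; heap: [0-11 ALLOC][12-22 FREE][23-26 ALLOC][27-36 FREE]
malloc(8): first-fit scan over [0-11 ALLOC][12-22 FREE][23-26 ALLOC][27-36 FREE] -> 12

Answer: 12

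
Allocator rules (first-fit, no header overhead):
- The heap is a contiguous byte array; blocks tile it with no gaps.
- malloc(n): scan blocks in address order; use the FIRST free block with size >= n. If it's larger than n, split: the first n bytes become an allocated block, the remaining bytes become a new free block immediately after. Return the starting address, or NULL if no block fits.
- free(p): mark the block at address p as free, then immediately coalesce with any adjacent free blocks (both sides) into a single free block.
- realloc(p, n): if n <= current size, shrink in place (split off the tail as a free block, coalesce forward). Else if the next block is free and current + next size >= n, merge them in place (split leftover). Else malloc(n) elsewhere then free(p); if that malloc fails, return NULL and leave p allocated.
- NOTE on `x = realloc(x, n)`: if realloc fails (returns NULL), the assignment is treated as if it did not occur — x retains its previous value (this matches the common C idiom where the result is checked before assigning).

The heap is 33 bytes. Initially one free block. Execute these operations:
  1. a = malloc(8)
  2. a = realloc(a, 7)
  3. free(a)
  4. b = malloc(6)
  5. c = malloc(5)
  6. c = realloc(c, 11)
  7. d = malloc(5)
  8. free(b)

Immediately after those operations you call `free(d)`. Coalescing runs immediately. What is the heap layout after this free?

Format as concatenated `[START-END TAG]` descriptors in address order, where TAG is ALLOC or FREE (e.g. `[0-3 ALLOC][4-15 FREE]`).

Op 1: a = malloc(8) -> a = 0; heap: [0-7 ALLOC][8-32 FREE]
Op 2: a = realloc(a, 7) -> a = 0; heap: [0-6 ALLOC][7-32 FREE]
Op 3: free(a) -> (freed a); heap: [0-32 FREE]
Op 4: b = malloc(6) -> b = 0; heap: [0-5 ALLOC][6-32 FREE]
Op 5: c = malloc(5) -> c = 6; heap: [0-5 ALLOC][6-10 ALLOC][11-32 FREE]
Op 6: c = realloc(c, 11) -> c = 6; heap: [0-5 ALLOC][6-16 ALLOC][17-32 FREE]
Op 7: d = malloc(5) -> d = 17; heap: [0-5 ALLOC][6-16 ALLOC][17-21 ALLOC][22-32 FREE]
Op 8: free(b) -> (freed b); heap: [0-5 FREE][6-16 ALLOC][17-21 ALLOC][22-32 FREE]
free(d): d = 17 -> block [17-21 ALLOC]; mark free, coalesce with adjacent free neighbors -> [0-5 FREE][6-16 ALLOC][17-32 FREE]

Answer: [0-5 FREE][6-16 ALLOC][17-32 FREE]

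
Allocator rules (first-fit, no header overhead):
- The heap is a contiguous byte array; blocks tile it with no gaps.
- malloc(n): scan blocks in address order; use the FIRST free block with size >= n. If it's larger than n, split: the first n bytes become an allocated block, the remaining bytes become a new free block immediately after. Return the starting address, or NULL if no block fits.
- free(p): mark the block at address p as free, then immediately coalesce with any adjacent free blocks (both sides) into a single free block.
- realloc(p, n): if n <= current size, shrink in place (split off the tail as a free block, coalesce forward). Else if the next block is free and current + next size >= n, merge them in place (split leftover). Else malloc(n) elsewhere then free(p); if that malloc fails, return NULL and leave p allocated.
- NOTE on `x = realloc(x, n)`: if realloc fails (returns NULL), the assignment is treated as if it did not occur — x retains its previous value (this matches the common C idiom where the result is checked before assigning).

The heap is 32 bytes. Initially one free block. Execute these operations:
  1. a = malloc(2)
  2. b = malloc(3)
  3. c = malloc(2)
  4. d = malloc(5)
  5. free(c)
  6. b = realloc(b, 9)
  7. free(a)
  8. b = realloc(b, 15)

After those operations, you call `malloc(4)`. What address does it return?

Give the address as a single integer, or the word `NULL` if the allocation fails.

Answer: 0

Derivation:
Op 1: a = malloc(2) -> a = 0; heap: [0-1 ALLOC][2-31 FREE]
Op 2: b = malloc(3) -> b = 2; heap: [0-1 ALLOC][2-4 ALLOC][5-31 FREE]
Op 3: c = malloc(2) -> c = 5; heap: [0-1 ALLOC][2-4 ALLOC][5-6 ALLOC][7-31 FREE]
Op 4: d = malloc(5) -> d = 7; heap: [0-1 ALLOC][2-4 ALLOC][5-6 ALLOC][7-11 ALLOC][12-31 FREE]
Op 5: free(c) -> (freed c); heap: [0-1 ALLOC][2-4 ALLOC][5-6 FREE][7-11 ALLOC][12-31 FREE]
Op 6: b = realloc(b, 9) -> b = 12; heap: [0-1 ALLOC][2-6 FREE][7-11 ALLOC][12-20 ALLOC][21-31 FREE]
Op 7: free(a) -> (freed a); heap: [0-6 FREE][7-11 ALLOC][12-20 ALLOC][21-31 FREE]
Op 8: b = realloc(b, 15) -> b = 12; heap: [0-6 FREE][7-11 ALLOC][12-26 ALLOC][27-31 FREE]
malloc(4): first-fit scan over [0-6 FREE][7-11 ALLOC][12-26 ALLOC][27-31 FREE] -> 0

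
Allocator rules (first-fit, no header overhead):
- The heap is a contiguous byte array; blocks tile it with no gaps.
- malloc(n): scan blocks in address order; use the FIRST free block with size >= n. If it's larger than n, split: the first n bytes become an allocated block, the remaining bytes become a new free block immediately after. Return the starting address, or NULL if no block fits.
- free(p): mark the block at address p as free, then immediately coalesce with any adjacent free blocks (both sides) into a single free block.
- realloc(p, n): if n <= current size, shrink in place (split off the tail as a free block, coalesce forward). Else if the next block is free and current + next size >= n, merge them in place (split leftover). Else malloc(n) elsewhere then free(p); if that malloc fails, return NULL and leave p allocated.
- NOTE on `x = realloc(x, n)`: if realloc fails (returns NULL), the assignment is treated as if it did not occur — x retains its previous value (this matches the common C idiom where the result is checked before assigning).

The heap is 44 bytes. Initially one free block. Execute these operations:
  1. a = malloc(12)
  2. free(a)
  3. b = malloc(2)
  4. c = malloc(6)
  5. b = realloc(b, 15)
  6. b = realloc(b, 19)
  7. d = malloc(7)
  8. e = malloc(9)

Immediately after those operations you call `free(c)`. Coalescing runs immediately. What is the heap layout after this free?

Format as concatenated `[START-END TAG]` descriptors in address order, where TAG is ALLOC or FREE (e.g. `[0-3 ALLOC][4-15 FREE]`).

Op 1: a = malloc(12) -> a = 0; heap: [0-11 ALLOC][12-43 FREE]
Op 2: free(a) -> (freed a); heap: [0-43 FREE]
Op 3: b = malloc(2) -> b = 0; heap: [0-1 ALLOC][2-43 FREE]
Op 4: c = malloc(6) -> c = 2; heap: [0-1 ALLOC][2-7 ALLOC][8-43 FREE]
Op 5: b = realloc(b, 15) -> b = 8; heap: [0-1 FREE][2-7 ALLOC][8-22 ALLOC][23-43 FREE]
Op 6: b = realloc(b, 19) -> b = 8; heap: [0-1 FREE][2-7 ALLOC][8-26 ALLOC][27-43 FREE]
Op 7: d = malloc(7) -> d = 27; heap: [0-1 FREE][2-7 ALLOC][8-26 ALLOC][27-33 ALLOC][34-43 FREE]
Op 8: e = malloc(9) -> e = 34; heap: [0-1 FREE][2-7 ALLOC][8-26 ALLOC][27-33 ALLOC][34-42 ALLOC][43-43 FREE]
free(c): c = 2 -> block [2-7 ALLOC]; mark free, coalesce with adjacent free neighbors -> [0-7 FREE][8-26 ALLOC][27-33 ALLOC][34-42 ALLOC][43-43 FREE]

Answer: [0-7 FREE][8-26 ALLOC][27-33 ALLOC][34-42 ALLOC][43-43 FREE]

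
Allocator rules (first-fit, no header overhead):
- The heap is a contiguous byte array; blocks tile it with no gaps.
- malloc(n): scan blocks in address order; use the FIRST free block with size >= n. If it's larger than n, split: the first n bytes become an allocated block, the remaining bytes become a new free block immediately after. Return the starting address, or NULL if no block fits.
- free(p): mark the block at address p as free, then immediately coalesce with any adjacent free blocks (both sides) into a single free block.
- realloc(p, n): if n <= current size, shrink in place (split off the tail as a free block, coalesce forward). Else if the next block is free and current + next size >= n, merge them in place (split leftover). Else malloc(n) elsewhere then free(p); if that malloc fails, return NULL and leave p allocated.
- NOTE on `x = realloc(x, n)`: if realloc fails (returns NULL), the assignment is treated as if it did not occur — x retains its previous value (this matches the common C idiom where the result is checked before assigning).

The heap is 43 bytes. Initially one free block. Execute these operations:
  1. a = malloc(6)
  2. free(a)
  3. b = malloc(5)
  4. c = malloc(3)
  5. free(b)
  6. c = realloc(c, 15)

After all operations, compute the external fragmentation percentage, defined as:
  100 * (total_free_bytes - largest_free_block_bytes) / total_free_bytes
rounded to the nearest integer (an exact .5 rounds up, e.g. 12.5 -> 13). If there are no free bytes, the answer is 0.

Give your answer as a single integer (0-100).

Op 1: a = malloc(6) -> a = 0; heap: [0-5 ALLOC][6-42 FREE]
Op 2: free(a) -> (freed a); heap: [0-42 FREE]
Op 3: b = malloc(5) -> b = 0; heap: [0-4 ALLOC][5-42 FREE]
Op 4: c = malloc(3) -> c = 5; heap: [0-4 ALLOC][5-7 ALLOC][8-42 FREE]
Op 5: free(b) -> (freed b); heap: [0-4 FREE][5-7 ALLOC][8-42 FREE]
Op 6: c = realloc(c, 15) -> c = 5; heap: [0-4 FREE][5-19 ALLOC][20-42 FREE]
Free blocks: [5 23] total_free=28 largest=23 -> 100*(28-23)/28 = 500/28 ≈ 17.857 -> rounds to 18

Answer: 18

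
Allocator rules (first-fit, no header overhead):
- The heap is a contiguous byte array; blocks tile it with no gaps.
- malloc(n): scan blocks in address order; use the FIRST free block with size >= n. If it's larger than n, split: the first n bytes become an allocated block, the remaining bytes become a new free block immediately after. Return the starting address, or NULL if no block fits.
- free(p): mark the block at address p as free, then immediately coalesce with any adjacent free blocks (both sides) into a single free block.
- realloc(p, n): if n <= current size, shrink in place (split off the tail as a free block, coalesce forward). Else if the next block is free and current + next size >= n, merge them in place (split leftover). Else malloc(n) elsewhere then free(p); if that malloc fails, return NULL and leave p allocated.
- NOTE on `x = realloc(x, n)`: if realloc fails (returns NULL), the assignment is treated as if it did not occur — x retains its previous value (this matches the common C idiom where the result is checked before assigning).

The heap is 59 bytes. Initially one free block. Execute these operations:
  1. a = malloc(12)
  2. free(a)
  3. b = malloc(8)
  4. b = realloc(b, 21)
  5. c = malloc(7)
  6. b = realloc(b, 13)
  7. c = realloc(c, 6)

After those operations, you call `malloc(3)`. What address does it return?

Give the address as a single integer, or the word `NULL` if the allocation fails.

Op 1: a = malloc(12) -> a = 0; heap: [0-11 ALLOC][12-58 FREE]
Op 2: free(a) -> (freed a); heap: [0-58 FREE]
Op 3: b = malloc(8) -> b = 0; heap: [0-7 ALLOC][8-58 FREE]
Op 4: b = realloc(b, 21) -> b = 0; heap: [0-20 ALLOC][21-58 FREE]
Op 5: c = malloc(7) -> c = 21; heap: [0-20 ALLOC][21-27 ALLOC][28-58 FREE]
Op 6: b = realloc(b, 13) -> b = 0; heap: [0-12 ALLOC][13-20 FREE][21-27 ALLOC][28-58 FREE]
Op 7: c = realloc(c, 6) -> c = 21; heap: [0-12 ALLOC][13-20 FREE][21-26 ALLOC][27-58 FREE]
malloc(3): first-fit scan over [0-12 ALLOC][13-20 FREE][21-26 ALLOC][27-58 FREE] -> 13

Answer: 13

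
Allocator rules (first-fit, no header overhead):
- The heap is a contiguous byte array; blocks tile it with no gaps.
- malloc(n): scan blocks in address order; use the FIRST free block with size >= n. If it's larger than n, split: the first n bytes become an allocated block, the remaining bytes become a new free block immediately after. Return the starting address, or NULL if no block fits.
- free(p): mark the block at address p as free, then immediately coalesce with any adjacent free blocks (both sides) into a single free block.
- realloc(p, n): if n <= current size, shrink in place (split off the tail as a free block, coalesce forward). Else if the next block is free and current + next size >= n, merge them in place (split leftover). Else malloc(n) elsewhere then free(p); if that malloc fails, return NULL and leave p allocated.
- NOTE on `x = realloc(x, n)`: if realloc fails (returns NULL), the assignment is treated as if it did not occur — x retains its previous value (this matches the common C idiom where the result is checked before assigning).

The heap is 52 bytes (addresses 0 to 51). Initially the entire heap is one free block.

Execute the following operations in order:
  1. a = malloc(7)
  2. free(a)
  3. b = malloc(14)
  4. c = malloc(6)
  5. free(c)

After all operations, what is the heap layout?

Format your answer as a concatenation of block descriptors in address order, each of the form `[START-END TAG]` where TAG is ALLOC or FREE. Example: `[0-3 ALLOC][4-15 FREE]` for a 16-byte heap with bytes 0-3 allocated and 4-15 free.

Answer: [0-13 ALLOC][14-51 FREE]

Derivation:
Op 1: a = malloc(7) -> a = 0; heap: [0-6 ALLOC][7-51 FREE]
Op 2: free(a) -> (freed a); heap: [0-51 FREE]
Op 3: b = malloc(14) -> b = 0; heap: [0-13 ALLOC][14-51 FREE]
Op 4: c = malloc(6) -> c = 14; heap: [0-13 ALLOC][14-19 ALLOC][20-51 FREE]
Op 5: free(c) -> (freed c); heap: [0-13 ALLOC][14-51 FREE]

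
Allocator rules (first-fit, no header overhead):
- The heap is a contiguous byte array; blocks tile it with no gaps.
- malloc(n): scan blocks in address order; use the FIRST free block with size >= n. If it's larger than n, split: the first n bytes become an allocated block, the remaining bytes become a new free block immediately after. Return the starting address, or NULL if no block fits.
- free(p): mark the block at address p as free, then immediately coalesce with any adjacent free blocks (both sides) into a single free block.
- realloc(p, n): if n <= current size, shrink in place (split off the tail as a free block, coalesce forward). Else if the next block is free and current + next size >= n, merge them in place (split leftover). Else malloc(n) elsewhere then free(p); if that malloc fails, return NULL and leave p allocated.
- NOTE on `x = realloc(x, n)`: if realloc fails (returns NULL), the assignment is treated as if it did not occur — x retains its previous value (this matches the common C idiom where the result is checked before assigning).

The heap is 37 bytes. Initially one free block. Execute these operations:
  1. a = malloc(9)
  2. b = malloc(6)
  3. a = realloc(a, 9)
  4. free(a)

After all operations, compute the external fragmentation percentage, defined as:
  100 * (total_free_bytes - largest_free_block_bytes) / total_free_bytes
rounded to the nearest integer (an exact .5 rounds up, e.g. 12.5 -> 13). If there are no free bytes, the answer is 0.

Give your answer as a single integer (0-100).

Op 1: a = malloc(9) -> a = 0; heap: [0-8 ALLOC][9-36 FREE]
Op 2: b = malloc(6) -> b = 9; heap: [0-8 ALLOC][9-14 ALLOC][15-36 FREE]
Op 3: a = realloc(a, 9) -> a = 0; heap: [0-8 ALLOC][9-14 ALLOC][15-36 FREE]
Op 4: free(a) -> (freed a); heap: [0-8 FREE][9-14 ALLOC][15-36 FREE]
Free blocks: [9 22] total_free=31 largest=22 -> 100*(31-22)/31 = 900/31 ≈ 29.032 -> rounds to 29

Answer: 29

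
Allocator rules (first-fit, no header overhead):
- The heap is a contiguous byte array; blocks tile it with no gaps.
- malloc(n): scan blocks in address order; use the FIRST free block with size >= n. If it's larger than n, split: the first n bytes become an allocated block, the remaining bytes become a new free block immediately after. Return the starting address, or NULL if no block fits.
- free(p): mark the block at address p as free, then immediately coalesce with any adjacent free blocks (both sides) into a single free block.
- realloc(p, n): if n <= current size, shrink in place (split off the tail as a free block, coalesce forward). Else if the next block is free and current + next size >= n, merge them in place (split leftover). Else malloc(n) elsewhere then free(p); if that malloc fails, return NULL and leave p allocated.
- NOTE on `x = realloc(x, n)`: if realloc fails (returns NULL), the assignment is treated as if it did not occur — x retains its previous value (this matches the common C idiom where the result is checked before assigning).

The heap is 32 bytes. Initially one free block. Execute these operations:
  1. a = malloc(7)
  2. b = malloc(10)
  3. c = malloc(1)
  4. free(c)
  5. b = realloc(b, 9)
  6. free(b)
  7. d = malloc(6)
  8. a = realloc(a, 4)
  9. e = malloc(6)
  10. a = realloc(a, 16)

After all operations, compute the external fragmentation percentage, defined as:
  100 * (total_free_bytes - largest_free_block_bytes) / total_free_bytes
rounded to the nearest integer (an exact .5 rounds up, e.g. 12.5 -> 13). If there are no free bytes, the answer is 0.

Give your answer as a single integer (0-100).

Op 1: a = malloc(7) -> a = 0; heap: [0-6 ALLOC][7-31 FREE]
Op 2: b = malloc(10) -> b = 7; heap: [0-6 ALLOC][7-16 ALLOC][17-31 FREE]
Op 3: c = malloc(1) -> c = 17; heap: [0-6 ALLOC][7-16 ALLOC][17-17 ALLOC][18-31 FREE]
Op 4: free(c) -> (freed c); heap: [0-6 ALLOC][7-16 ALLOC][17-31 FREE]
Op 5: b = realloc(b, 9) -> b = 7; heap: [0-6 ALLOC][7-15 ALLOC][16-31 FREE]
Op 6: free(b) -> (freed b); heap: [0-6 ALLOC][7-31 FREE]
Op 7: d = malloc(6) -> d = 7; heap: [0-6 ALLOC][7-12 ALLOC][13-31 FREE]
Op 8: a = realloc(a, 4) -> a = 0; heap: [0-3 ALLOC][4-6 FREE][7-12 ALLOC][13-31 FREE]
Op 9: e = malloc(6) -> e = 13; heap: [0-3 ALLOC][4-6 FREE][7-12 ALLOC][13-18 ALLOC][19-31 FREE]
Op 10: a = realloc(a, 16) -> NULL (a unchanged); heap: [0-3 ALLOC][4-6 FREE][7-12 ALLOC][13-18 ALLOC][19-31 FREE]
Free blocks: [3 13] total_free=16 largest=13 -> 100*(16-13)/16 = 300/16 = 18.75 -> rounds to 19

Answer: 19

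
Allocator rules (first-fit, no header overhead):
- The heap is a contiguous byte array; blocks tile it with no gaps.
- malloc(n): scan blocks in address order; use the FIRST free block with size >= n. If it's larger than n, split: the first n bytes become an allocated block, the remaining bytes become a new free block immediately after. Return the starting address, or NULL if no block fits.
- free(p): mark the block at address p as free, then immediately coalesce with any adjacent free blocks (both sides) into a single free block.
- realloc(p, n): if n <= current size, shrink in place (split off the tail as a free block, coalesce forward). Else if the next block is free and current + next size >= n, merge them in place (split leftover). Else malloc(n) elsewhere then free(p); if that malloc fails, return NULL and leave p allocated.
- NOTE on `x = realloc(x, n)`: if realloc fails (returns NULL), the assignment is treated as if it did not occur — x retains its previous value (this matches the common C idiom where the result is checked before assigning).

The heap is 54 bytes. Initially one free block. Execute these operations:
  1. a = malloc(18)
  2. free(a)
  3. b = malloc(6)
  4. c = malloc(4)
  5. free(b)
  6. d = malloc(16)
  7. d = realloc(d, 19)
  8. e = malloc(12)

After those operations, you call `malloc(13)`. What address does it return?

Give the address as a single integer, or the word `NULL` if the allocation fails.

Op 1: a = malloc(18) -> a = 0; heap: [0-17 ALLOC][18-53 FREE]
Op 2: free(a) -> (freed a); heap: [0-53 FREE]
Op 3: b = malloc(6) -> b = 0; heap: [0-5 ALLOC][6-53 FREE]
Op 4: c = malloc(4) -> c = 6; heap: [0-5 ALLOC][6-9 ALLOC][10-53 FREE]
Op 5: free(b) -> (freed b); heap: [0-5 FREE][6-9 ALLOC][10-53 FREE]
Op 6: d = malloc(16) -> d = 10; heap: [0-5 FREE][6-9 ALLOC][10-25 ALLOC][26-53 FREE]
Op 7: d = realloc(d, 19) -> d = 10; heap: [0-5 FREE][6-9 ALLOC][10-28 ALLOC][29-53 FREE]
Op 8: e = malloc(12) -> e = 29; heap: [0-5 FREE][6-9 ALLOC][10-28 ALLOC][29-40 ALLOC][41-53 FREE]
malloc(13): first-fit scan over [0-5 FREE][6-9 ALLOC][10-28 ALLOC][29-40 ALLOC][41-53 FREE] -> 41

Answer: 41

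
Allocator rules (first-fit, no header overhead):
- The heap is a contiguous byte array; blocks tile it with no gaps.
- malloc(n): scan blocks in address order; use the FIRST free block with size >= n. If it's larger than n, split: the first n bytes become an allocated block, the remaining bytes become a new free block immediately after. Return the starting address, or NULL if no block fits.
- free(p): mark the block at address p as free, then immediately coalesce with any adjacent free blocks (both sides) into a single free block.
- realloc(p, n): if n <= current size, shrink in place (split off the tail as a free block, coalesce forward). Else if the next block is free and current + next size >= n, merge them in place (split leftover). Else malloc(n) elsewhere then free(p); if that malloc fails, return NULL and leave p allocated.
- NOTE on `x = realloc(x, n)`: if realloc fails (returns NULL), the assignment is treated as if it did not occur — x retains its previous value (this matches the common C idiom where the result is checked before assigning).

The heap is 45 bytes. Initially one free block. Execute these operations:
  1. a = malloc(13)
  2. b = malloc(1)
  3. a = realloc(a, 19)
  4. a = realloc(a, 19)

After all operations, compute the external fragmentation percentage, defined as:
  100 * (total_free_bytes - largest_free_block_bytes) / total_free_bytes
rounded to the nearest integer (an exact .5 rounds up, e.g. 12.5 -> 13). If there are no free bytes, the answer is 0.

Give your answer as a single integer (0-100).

Op 1: a = malloc(13) -> a = 0; heap: [0-12 ALLOC][13-44 FREE]
Op 2: b = malloc(1) -> b = 13; heap: [0-12 ALLOC][13-13 ALLOC][14-44 FREE]
Op 3: a = realloc(a, 19) -> a = 14; heap: [0-12 FREE][13-13 ALLOC][14-32 ALLOC][33-44 FREE]
Op 4: a = realloc(a, 19) -> a = 14; heap: [0-12 FREE][13-13 ALLOC][14-32 ALLOC][33-44 FREE]
Free blocks: [13 12] total_free=25 largest=13 -> 100*(25-13)/25 = 1200/25 = 48

Answer: 48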